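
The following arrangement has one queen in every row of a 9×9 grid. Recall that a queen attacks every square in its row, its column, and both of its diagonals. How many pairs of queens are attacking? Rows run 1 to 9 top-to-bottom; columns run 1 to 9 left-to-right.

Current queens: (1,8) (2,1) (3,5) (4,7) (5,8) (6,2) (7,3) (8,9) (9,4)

5

Same column: (1,8)–(5,8) (column 8).
Same diagonal: (3,5)–(6,2) (|3−6| = |5−2| = 3); (4,7)–(5,8) (|4−5| = |7−8| = 1); (5,8)–(9,4) (|5−9| = |8−4| = 4); (6,2)–(7,3) (|6−7| = |2−3| = 1).
Total attacking pairs: 5.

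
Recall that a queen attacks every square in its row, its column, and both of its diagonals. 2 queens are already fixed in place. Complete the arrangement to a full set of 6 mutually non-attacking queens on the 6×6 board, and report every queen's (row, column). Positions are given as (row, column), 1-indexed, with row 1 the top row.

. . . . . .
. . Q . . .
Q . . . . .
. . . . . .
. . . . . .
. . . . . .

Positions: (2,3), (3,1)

Row 1: attacked by (2,3)→{2,3,4}; (3,1)→{1,3}. Safe: 5, 6. Place at column 5.
Row 4: attacked by (1,5)→{2,5}; (2,3)→{1,3,5}; (3,1)→{1,2}. Safe: 4, 6. Place at column 6.
Row 5: attacked by (1,5)→{1,5}; (2,3)→{3,6}; (3,1)→{1,3}; (4,6)→{5,6}. Safe: 2, 4. Place at column 4.
Row 6: attacked by (1,5)→{5}; (2,3)→{3}; (3,1)→{1,4}; (4,6)→{4,6}; (5,4)→{3,4,5}. Safe: 2. Place at column 2.
Columns [5, 3, 1, 6, 4, 2], r−c [-4, -1, 2, -2, 1, 4], r+c [6, 5, 4, 10, 9, 8] are all distinct, so no two queens attack.

(1,5) (2,3) (3,1) (4,6) (5,4) (6,2)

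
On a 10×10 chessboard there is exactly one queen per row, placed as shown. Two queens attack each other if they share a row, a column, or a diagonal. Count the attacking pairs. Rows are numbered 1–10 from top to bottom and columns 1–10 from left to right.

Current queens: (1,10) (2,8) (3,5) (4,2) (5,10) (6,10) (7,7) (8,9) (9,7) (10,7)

9

Same column: (1,10)–(5,10) (column 10); (1,10)–(6,10) (column 10); (5,10)–(6,10) (column 10); (7,7)–(9,7) (column 7); (7,7)–(10,7) (column 7); (9,7)–(10,7) (column 7).
Same diagonal: (4,2)–(9,7) (|4−9| = |2−7| = 5); (6,10)–(9,7) (|6−9| = |10−7| = 3); (8,9)–(10,7) (|8−10| = |9−7| = 2).
Total attacking pairs: 9.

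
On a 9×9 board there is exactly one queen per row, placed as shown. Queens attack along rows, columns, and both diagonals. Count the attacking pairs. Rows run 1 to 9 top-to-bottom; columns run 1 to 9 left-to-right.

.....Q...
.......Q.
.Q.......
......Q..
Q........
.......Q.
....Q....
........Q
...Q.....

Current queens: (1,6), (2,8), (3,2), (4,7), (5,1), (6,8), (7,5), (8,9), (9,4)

Same column: (2,8)–(6,8) (column 8).
Total attacking pairs: 1.

1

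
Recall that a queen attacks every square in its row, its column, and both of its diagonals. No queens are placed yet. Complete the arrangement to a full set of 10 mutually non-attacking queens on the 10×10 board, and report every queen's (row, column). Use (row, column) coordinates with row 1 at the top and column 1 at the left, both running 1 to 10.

Row 1: Safe: 1, 2, 3, 4, 5, 6, 7, 8, 9, 10. Place at column 3.
Row 2: attacked by (1,3)→{2,3,4}. Safe: 1, 5, 6, 7, 8, 9, 10. Place at column 6.
Row 3: attacked by (1,3)→{1,3,5}; (2,6)→{5,6,7}. Safe: 2, 4, 8, 9, 10. Place at column 8.
Row 4: attacked by (1,3)→{3,6}; (2,6)→{4,6,8}; (3,8)→{7,8,9}. Safe: 1, 2, 5, 10. Place at column 10.
Row 5: attacked by (1,3)→{3,7}; (2,6)→{3,6,9}; (3,8)→{6,8,10}; (4,10)→{9,10}. Safe: 1, 2, 4, 5. Place at column 4.
Row 6: attacked by (1,3)→{3,8}; (2,6)→{2,6,10}; (3,8)→{5,8}; (4,10)→{8,10}; (5,4)→{3,4,5}. Safe: 1, 7, 9. Place at column 1.
Row 7: attacked by (1,3)→{3,9}; (2,6)→{1,6}; (3,8)→{4,8}; (4,10)→{7,10}; (5,4)→{2,4,6}; (6,1)→{1,2}. Safe: 5. Place at column 5.
Row 8: attacked by (1,3)→{3,10}; (2,6)→{6}; (3,8)→{3,8}; (4,10)→{6,10}; (5,4)→{1,4,7}; (6,1)→{1,3}; (7,5)→{4,5,6}. Safe: 2, 9. Place at column 2.
Row 9: attacked by (1,3)→{3}; (2,6)→{6}; (3,8)→{2,8}; (4,10)→{5,10}; (5,4)→{4,8}; (6,1)→{1,4}; (7,5)→{3,5,7}; (8,2)→{1,2,3}. Safe: 9. Place at column 9.
Row 10: attacked by (1,3)→{3}; (2,6)→{6}; (3,8)→{1,8}; (4,10)→{4,10}; (5,4)→{4,9}; (6,1)→{1,5}; (7,5)→{2,5,8}; (8,2)→{2,4}; (9,9)→{8,9,10}. Safe: 7. Place at column 7.
Columns [3, 6, 8, 10, 4, 1, 5, 2, 9, 7], r−c [-2, -4, -5, -6, 1, 5, 2, 6, 0, 3], r+c [4, 8, 11, 14, 9, 7, 12, 10, 18, 17] are all distinct, so no two queens attack.

(1,3) (2,6) (3,8) (4,10) (5,4) (6,1) (7,5) (8,2) (9,9) (10,7)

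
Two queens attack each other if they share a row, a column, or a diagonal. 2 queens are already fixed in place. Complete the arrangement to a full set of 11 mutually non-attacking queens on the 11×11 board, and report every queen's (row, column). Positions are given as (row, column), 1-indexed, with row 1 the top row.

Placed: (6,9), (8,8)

Row 1: attacked by (6,9)→{4,9}; (8,8)→{1,8}. Safe: 2, 3, 5, 6, 7, 10, 11. Place at column 10.
Row 2: attacked by (1,10)→{9,10,11}; (6,9)→{5,9}; (8,8)→{2,8}. Safe: 1, 3, 4, 6, 7. Place at column 3.
Row 3: attacked by (1,10)→{8,10}; (2,3)→{2,3,4}; (6,9)→{6,9}; (8,8)→{3,8}. Safe: 1, 5, 7, 11. Place at column 1.
Row 4: attacked by (1,10)→{7,10}; (2,3)→{1,3,5}; (3,1)→{1,2}; (6,9)→{7,9,11}; (8,8)→{4,8}. Safe: 6. Place at column 6.
Row 5: attacked by (1,10)→{6,10}; (2,3)→{3,6}; (3,1)→{1,3}; (4,6)→{5,6,7}; (6,9)→{8,9,10}; (8,8)→{5,8,11}. Safe: 2, 4. Place at column 4.
Row 7: attacked by (1,10)→{4,10}; (2,3)→{3,8}; (3,1)→{1,5}; (4,6)→{3,6,9}; (5,4)→{2,4,6}; (6,9)→{8,9,10}; (8,8)→{7,8,9}. Safe: 11. Place at column 11.
Row 9: attacked by (1,10)→{2,10}; (2,3)→{3,10}; (3,1)→{1,7}; (4,6)→{1,6,11}; (5,4)→{4,8}; (6,9)→{6,9}; (7,11)→{9,11}; (8,8)→{7,8,9}. Safe: 5. Place at column 5.
Row 10: attacked by (1,10)→{1,10}; (2,3)→{3,11}; (3,1)→{1,8}; (4,6)→{6}; (5,4)→{4,9}; (6,9)→{5,9}; (7,11)→{8,11}; (8,8)→{6,8,10}; (9,5)→{4,5,6}. Safe: 2, 7. Place at column 7.
Row 11: attacked by (1,10)→{10}; (2,3)→{3}; (3,1)→{1,9}; (4,6)→{6}; (5,4)→{4,10}; (6,9)→{4,9}; (7,11)→{7,11}; (8,8)→{5,8,11}; (9,5)→{3,5,7}; (10,7)→{6,7,8}. Safe: 2. Place at column 2.
Columns [10, 3, 1, 6, 4, 9, 11, 8, 5, 7, 2], r−c [-9, -1, 2, -2, 1, -3, -4, 0, 4, 3, 9], r+c [11, 5, 4, 10, 9, 15, 18, 16, 14, 17, 13] are all distinct, so no two queens attack.

(1,10) (2,3) (3,1) (4,6) (5,4) (6,9) (7,11) (8,8) (9,5) (10,7) (11,2)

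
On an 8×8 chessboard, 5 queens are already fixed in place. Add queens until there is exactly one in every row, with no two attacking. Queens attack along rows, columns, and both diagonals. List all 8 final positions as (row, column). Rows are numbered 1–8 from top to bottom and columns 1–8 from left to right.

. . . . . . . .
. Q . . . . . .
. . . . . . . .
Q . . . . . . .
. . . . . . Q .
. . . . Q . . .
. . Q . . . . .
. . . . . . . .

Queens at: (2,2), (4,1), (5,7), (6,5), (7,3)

(1,8) (2,2) (3,4) (4,1) (5,7) (6,5) (7,3) (8,6)

Row 1: attacked by (2,2)→{1,2,3}; (4,1)→{1,4}; (5,7)→{3,7}; (6,5)→{5}; (7,3)→{3}. Safe: 6, 8. Place at column 8.
Row 3: attacked by (1,8)→{6,8}; (2,2)→{1,2,3}; (4,1)→{1,2}; (5,7)→{5,7}; (6,5)→{2,5,8}; (7,3)→{3,7}. Safe: 4. Place at column 4.
Row 8: attacked by (1,8)→{1,8}; (2,2)→{2,8}; (3,4)→{4}; (4,1)→{1,5}; (5,7)→{4,7}; (6,5)→{3,5,7}; (7,3)→{2,3,4}. Safe: 6. Place at column 6.
Columns [8, 2, 4, 1, 7, 5, 3, 6], r−c [-7, 0, -1, 3, -2, 1, 4, 2], r+c [9, 4, 7, 5, 12, 11, 10, 14] are all distinct, so no two queens attack.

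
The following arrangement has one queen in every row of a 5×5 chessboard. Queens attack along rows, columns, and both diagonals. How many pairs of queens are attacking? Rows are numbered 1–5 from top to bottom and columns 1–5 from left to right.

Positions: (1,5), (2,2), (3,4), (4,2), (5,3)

Same column: (2,2)–(4,2) (column 2).
Same diagonal: (1,5)–(4,2) (|1−4| = |5−2| = 3); (4,2)–(5,3) (|4−5| = |2−3| = 1).
Total attacking pairs: 3.

3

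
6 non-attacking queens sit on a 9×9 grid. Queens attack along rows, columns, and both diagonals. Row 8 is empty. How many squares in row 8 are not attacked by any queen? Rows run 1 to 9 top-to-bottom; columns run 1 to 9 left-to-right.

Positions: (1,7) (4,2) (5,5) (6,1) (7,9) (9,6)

(1,7) attacks row 8 at column 7.
(4,2) attacks row 8 at column 2 and diagonals 6.
(5,5) attacks row 8 at column 5 and diagonals 2, 8.
(6,1) attacks row 8 at column 1 and diagonals 3.
(7,9) attacks row 8 at column 9 and diagonals 8.
(9,6) attacks row 8 at column 6 and diagonals 5, 7.
Attacked columns: {1, 2, 3, 5, 6, 7, 8, 9}. Safe: {4}.

1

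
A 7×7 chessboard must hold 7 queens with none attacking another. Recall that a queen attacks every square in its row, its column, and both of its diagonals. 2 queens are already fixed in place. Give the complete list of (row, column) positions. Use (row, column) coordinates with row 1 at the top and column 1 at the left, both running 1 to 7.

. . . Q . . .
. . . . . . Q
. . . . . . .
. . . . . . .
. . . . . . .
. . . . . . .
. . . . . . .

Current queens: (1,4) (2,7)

(1,4) (2,7) (3,3) (4,6) (5,2) (6,5) (7,1)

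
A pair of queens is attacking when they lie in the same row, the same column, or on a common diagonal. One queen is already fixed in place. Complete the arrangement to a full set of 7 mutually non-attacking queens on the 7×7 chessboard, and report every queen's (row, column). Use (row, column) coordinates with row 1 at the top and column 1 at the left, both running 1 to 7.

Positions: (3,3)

(1,4) (2,1) (3,3) (4,6) (5,2) (6,7) (7,5)

Row 1: attacked by (3,3)→{1,3,5}. Safe: 2, 4, 6, 7. Place at column 4.
Row 2: attacked by (1,4)→{3,4,5}; (3,3)→{2,3,4}. Safe: 1, 6, 7. Place at column 1.
Row 4: attacked by (1,4)→{1,4,7}; (2,1)→{1,3}; (3,3)→{2,3,4}. Safe: 5, 6. Place at column 6.
Row 5: attacked by (1,4)→{4}; (2,1)→{1,4}; (3,3)→{1,3,5}; (4,6)→{5,6,7}. Safe: 2. Place at column 2.
Row 6: attacked by (1,4)→{4}; (2,1)→{1,5}; (3,3)→{3,6}; (4,6)→{4,6}; (5,2)→{1,2,3}. Safe: 7. Place at column 7.
Row 7: attacked by (1,4)→{4}; (2,1)→{1,6}; (3,3)→{3,7}; (4,6)→{3,6}; (5,2)→{2,4}; (6,7)→{6,7}. Safe: 5. Place at column 5.
Columns [4, 1, 3, 6, 2, 7, 5], r−c [-3, 1, 0, -2, 3, -1, 2], r+c [5, 3, 6, 10, 7, 13, 12] are all distinct, so no two queens attack.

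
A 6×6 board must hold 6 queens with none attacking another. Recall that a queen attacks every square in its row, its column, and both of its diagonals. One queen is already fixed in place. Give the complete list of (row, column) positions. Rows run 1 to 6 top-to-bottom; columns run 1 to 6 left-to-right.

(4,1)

Row 1: attacked by (4,1)→{1,4}. Safe: 2, 3, 5, 6. Place at column 2.
Row 2: attacked by (1,2)→{1,2,3}; (4,1)→{1,3}. Safe: 4, 5, 6. Place at column 4.
Row 3: attacked by (1,2)→{2,4}; (2,4)→{3,4,5}; (4,1)→{1,2}. Safe: 6. Place at column 6.
Row 5: attacked by (1,2)→{2,6}; (2,4)→{1,4}; (3,6)→{4,6}; (4,1)→{1,2}. Safe: 3, 5. Place at column 3.
Row 6: attacked by (1,2)→{2}; (2,4)→{4}; (3,6)→{3,6}; (4,1)→{1,3}; (5,3)→{2,3,4}. Safe: 5. Place at column 5.
Columns [2, 4, 6, 1, 3, 5], r−c [-1, -2, -3, 3, 2, 1], r+c [3, 6, 9, 5, 8, 11] are all distinct, so no two queens attack.

(1,2) (2,4) (3,6) (4,1) (5,3) (6,5)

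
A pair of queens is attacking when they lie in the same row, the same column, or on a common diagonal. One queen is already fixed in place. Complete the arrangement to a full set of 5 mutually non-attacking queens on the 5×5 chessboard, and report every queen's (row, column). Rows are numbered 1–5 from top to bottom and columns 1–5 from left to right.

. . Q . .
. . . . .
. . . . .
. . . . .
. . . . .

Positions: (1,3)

(1,3) (2,5) (3,2) (4,4) (5,1)

Row 2: attacked by (1,3)→{2,3,4}. Safe: 1, 5. Place at column 5.
Row 3: attacked by (1,3)→{1,3,5}; (2,5)→{4,5}. Safe: 2. Place at column 2.
Row 4: attacked by (1,3)→{3}; (2,5)→{3,5}; (3,2)→{1,2,3}. Safe: 4. Place at column 4.
Row 5: attacked by (1,3)→{3}; (2,5)→{2,5}; (3,2)→{2,4}; (4,4)→{3,4,5}. Safe: 1. Place at column 1.
Columns [3, 5, 2, 4, 1], r−c [-2, -3, 1, 0, 4], r+c [4, 7, 5, 8, 6] are all distinct, so no two queens attack.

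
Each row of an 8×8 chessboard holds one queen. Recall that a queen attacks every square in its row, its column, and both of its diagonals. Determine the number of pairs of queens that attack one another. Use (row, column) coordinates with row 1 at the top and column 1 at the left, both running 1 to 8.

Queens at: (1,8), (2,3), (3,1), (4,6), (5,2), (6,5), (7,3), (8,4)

Same column: (2,3)–(7,3) (column 3).
Same diagonal: (4,6)–(7,3) (|4−7| = |6−3| = 3); (7,3)–(8,4) (|7−8| = |3−4| = 1).
Total attacking pairs: 3.

3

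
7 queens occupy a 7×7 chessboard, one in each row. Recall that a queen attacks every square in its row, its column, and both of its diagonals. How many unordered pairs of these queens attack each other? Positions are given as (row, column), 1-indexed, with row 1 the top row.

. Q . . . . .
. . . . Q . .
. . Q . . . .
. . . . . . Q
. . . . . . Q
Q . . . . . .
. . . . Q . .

5

Same column: (2,5)–(7,5) (column 5); (4,7)–(5,7) (column 7).
Same diagonal: (2,5)–(4,7) (|2−4| = |5−7| = 2); (2,5)–(6,1) (|2−6| = |5−1| = 4); (5,7)–(7,5) (|5−7| = |7−5| = 2).
Total attacking pairs: 5.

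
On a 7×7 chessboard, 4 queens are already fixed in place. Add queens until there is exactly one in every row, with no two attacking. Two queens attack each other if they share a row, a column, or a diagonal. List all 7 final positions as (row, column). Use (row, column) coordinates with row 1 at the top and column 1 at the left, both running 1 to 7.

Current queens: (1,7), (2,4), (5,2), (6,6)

Row 3: attacked by (1,7)→{5,7}; (2,4)→{3,4,5}; (5,2)→{2,4}; (6,6)→{3,6}. Safe: 1. Place at column 1.
Row 4: attacked by (1,7)→{4,7}; (2,4)→{2,4,6}; (3,1)→{1,2}; (5,2)→{1,2,3}; (6,6)→{4,6}. Safe: 5. Place at column 5.
Row 7: attacked by (1,7)→{1,7}; (2,4)→{4}; (3,1)→{1,5}; (4,5)→{2,5}; (5,2)→{2,4}; (6,6)→{5,6,7}. Safe: 3. Place at column 3.
Columns [7, 4, 1, 5, 2, 6, 3], r−c [-6, -2, 2, -1, 3, 0, 4], r+c [8, 6, 4, 9, 7, 12, 10] are all distinct, so no two queens attack.

(1,7) (2,4) (3,1) (4,5) (5,2) (6,6) (7,3)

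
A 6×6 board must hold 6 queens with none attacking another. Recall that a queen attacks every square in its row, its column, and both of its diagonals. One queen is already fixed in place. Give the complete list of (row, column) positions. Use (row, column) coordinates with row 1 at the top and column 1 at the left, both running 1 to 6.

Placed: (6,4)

(1,3) (2,6) (3,2) (4,5) (5,1) (6,4)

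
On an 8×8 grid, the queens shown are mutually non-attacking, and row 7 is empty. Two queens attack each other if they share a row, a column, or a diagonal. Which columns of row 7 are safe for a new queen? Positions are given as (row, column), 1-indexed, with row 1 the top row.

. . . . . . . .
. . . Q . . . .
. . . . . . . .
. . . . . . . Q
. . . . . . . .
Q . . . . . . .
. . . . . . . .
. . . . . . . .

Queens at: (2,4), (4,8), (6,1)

columns 3, 6, 7

(2,4) attacks row 7 at column 4.
(4,8) attacks row 7 at column 8 and diagonals 5.
(6,1) attacks row 7 at column 1 and diagonals 2.
Attacked columns: {1, 2, 4, 5, 8}. Safe: {3, 6, 7}.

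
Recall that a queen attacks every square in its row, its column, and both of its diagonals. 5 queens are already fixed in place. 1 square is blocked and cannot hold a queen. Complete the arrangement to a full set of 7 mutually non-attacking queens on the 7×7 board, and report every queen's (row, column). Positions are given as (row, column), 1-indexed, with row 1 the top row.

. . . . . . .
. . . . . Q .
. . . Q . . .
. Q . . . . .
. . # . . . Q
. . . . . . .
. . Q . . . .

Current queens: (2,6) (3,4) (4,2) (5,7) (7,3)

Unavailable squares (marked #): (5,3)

(1,1) (2,6) (3,4) (4,2) (5,7) (6,5) (7,3)

Row 1: attacked by (2,6)→{5,6,7}; (3,4)→{2,4,6}; (4,2)→{2,5}; (5,7)→{3,7}; (7,3)→{3}. Safe: 1. Place at column 1.
Row 6: attacked by (1,1)→{1,6}; (2,6)→{2,6}; (3,4)→{1,4,7}; (4,2)→{2,4}; (5,7)→{6,7}; (7,3)→{2,3,4}. Safe: 5. Place at column 5.
Columns [1, 6, 4, 2, 7, 5, 3], r−c [0, -4, -1, 2, -2, 1, 4], r+c [2, 8, 7, 6, 12, 11, 10] are all distinct, so no two queens attack.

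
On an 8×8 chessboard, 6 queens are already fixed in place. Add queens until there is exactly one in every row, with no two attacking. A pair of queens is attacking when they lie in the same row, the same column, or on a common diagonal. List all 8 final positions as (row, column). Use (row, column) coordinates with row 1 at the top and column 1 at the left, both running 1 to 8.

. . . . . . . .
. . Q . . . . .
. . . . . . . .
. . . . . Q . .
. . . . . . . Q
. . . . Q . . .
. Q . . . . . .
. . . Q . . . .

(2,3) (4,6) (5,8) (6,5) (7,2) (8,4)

(1,7) (2,3) (3,1) (4,6) (5,8) (6,5) (7,2) (8,4)

Row 1: attacked by (2,3)→{2,3,4}; (4,6)→{3,6}; (5,8)→{4,8}; (6,5)→{5}; (7,2)→{2,8}; (8,4)→{4}. Safe: 1, 7. Place at column 7.
Row 3: attacked by (1,7)→{5,7}; (2,3)→{2,3,4}; (4,6)→{5,6,7}; (5,8)→{6,8}; (6,5)→{2,5,8}; (7,2)→{2,6}; (8,4)→{4}. Safe: 1. Place at column 1.
Columns [7, 3, 1, 6, 8, 5, 2, 4], r−c [-6, -1, 2, -2, -3, 1, 5, 4], r+c [8, 5, 4, 10, 13, 11, 9, 12] are all distinct, so no two queens attack.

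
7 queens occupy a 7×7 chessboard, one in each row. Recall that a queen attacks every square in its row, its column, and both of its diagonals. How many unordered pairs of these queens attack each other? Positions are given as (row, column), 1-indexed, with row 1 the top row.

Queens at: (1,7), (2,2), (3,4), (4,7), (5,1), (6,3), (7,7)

4

Same column: (1,7)–(4,7) (column 7); (1,7)–(7,7) (column 7); (4,7)–(7,7) (column 7).
Same diagonal: (2,2)–(7,7) (|2−7| = |2−7| = 5).
Total attacking pairs: 4.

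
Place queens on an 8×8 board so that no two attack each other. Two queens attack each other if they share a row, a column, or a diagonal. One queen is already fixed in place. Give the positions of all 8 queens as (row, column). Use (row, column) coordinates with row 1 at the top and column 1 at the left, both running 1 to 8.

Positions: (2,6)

(1,3) (2,6) (3,4) (4,2) (5,8) (6,5) (7,7) (8,1)

Row 1: attacked by (2,6)→{5,6,7}. Safe: 1, 2, 3, 4, 8. Place at column 3.
Row 3: attacked by (1,3)→{1,3,5}; (2,6)→{5,6,7}. Safe: 2, 4, 8. Place at column 4.
Row 4: attacked by (1,3)→{3,6}; (2,6)→{4,6,8}; (3,4)→{3,4,5}. Safe: 1, 2, 7. Place at column 2.
Row 5: attacked by (1,3)→{3,7}; (2,6)→{3,6}; (3,4)→{2,4,6}; (4,2)→{1,2,3}. Safe: 5, 8. Place at column 8.
Row 6: attacked by (1,3)→{3,8}; (2,6)→{2,6}; (3,4)→{1,4,7}; (4,2)→{2,4}; (5,8)→{7,8}. Safe: 5. Place at column 5.
Row 7: attacked by (1,3)→{3}; (2,6)→{1,6}; (3,4)→{4,8}; (4,2)→{2,5}; (5,8)→{6,8}; (6,5)→{4,5,6}. Safe: 7. Place at column 7.
Row 8: attacked by (1,3)→{3}; (2,6)→{6}; (3,4)→{4}; (4,2)→{2,6}; (5,8)→{5,8}; (6,5)→{3,5,7}; (7,7)→{6,7,8}. Safe: 1. Place at column 1.
Columns [3, 6, 4, 2, 8, 5, 7, 1], r−c [-2, -4, -1, 2, -3, 1, 0, 7], r+c [4, 8, 7, 6, 13, 11, 14, 9] are all distinct, so no two queens attack.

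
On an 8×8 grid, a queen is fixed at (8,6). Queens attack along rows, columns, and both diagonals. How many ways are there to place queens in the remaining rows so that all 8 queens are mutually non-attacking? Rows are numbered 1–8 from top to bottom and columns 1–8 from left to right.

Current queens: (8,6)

Branch on row 1: col 1 → 0; col 2 → 0; col 3 → 5; col 4 → 4; col 5 → 3; col 7 → 2; col 8 → 2.
Sum: 0 + 0 + 5 + 4 + 3 + 2 + 2 = 16.

16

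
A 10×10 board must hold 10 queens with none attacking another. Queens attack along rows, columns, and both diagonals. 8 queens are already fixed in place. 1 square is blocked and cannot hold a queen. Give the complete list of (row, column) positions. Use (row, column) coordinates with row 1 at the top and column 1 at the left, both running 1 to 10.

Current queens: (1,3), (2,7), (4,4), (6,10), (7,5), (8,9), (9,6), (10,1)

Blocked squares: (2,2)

(1,3) (2,7) (3,2) (4,4) (5,8) (6,10) (7,5) (8,9) (9,6) (10,1)

Row 3: attacked by (1,3)→{1,3,5}; (2,7)→{6,7,8}; (4,4)→{3,4,5}; (6,10)→{7,10}; (7,5)→{1,5,9}; (8,9)→{4,9}; (9,6)→{6}; (10,1)→{1,8}. Safe: 2. Place at column 2.
Row 5: attacked by (1,3)→{3,7}; (2,7)→{4,7,10}; (3,2)→{2,4}; (4,4)→{3,4,5}; (6,10)→{9,10}; (7,5)→{3,5,7}; (8,9)→{6,9}; (9,6)→{2,6,10}; (10,1)→{1,6}. Safe: 8. Place at column 8.
Columns [3, 7, 2, 4, 8, 10, 5, 9, 6, 1], r−c [-2, -5, 1, 0, -3, -4, 2, -1, 3, 9], r+c [4, 9, 5, 8, 13, 16, 12, 17, 15, 11] are all distinct, so no two queens attack.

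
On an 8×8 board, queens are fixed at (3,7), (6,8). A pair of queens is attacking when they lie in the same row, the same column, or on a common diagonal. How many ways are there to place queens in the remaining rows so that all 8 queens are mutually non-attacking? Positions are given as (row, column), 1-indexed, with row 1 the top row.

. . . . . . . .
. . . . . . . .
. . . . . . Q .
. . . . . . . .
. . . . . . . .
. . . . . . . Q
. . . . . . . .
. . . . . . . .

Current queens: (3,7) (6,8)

8

Branch on row 1: col 1 → 0; col 2 → 2; col 4 → 3; col 6 → 3.
Sum: 0 + 2 + 3 + 3 = 8.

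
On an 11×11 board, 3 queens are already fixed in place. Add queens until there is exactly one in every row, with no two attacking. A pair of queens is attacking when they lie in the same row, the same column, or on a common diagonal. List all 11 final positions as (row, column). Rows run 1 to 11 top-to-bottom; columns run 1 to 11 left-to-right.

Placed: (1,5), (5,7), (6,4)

(1,5) (2,3) (3,8) (4,11) (5,7) (6,4) (7,10) (8,1) (9,9) (10,6) (11,2)

Row 2: attacked by (1,5)→{4,5,6}; (5,7)→{4,7,10}; (6,4)→{4,8}. Safe: 1, 2, 3, 9, 11. Place at column 3.
Row 3: attacked by (1,5)→{3,5,7}; (2,3)→{2,3,4}; (5,7)→{5,7,9}; (6,4)→{1,4,7}. Safe: 6, 8, 10, 11. Place at column 8.
Row 4: attacked by (1,5)→{2,5,8}; (2,3)→{1,3,5}; (3,8)→{7,8,9}; (5,7)→{6,7,8}; (6,4)→{2,4,6}. Safe: 10, 11. Place at column 11.
Row 7: attacked by (1,5)→{5,11}; (2,3)→{3,8}; (3,8)→{4,8}; (4,11)→{8,11}; (5,7)→{5,7,9}; (6,4)→{3,4,5}. Safe: 1, 2, 6, 10. Place at column 10.
Row 8: attacked by (1,5)→{5}; (2,3)→{3,9}; (3,8)→{3,8}; (4,11)→{7,11}; (5,7)→{4,7,10}; (6,4)→{2,4,6}; (7,10)→{9,10,11}. Safe: 1. Place at column 1.
Row 9: attacked by (1,5)→{5}; (2,3)→{3,10}; (3,8)→{2,8}; (4,11)→{6,11}; (5,7)→{3,7,11}; (6,4)→{1,4,7}; (7,10)→{8,10}; (8,1)→{1,2}. Safe: 9. Place at column 9.
Row 10: attacked by (1,5)→{5}; (2,3)→{3,11}; (3,8)→{1,8}; (4,11)→{5,11}; (5,7)→{2,7}; (6,4)→{4,8}; (7,10)→{7,10}; (8,1)→{1,3}; (9,9)→{8,9,10}. Safe: 6. Place at column 6.
Row 11: attacked by (1,5)→{5}; (2,3)→{3}; (3,8)→{8}; (4,11)→{4,11}; (5,7)→{1,7}; (6,4)→{4,9}; (7,10)→{6,10}; (8,1)→{1,4}; (9,9)→{7,9,11}; (10,6)→{5,6,7}. Safe: 2. Place at column 2.
Columns [5, 3, 8, 11, 7, 4, 10, 1, 9, 6, 2], r−c [-4, -1, -5, -7, -2, 2, -3, 7, 0, 4, 9], r+c [6, 5, 11, 15, 12, 10, 17, 9, 18, 16, 13] are all distinct, so no two queens attack.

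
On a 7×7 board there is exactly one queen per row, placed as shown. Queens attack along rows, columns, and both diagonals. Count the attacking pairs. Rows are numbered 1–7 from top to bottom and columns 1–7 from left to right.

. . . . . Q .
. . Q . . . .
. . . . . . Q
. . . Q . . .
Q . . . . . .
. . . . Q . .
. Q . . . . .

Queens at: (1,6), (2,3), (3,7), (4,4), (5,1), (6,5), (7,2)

0

All columns are distinct and no two queens satisfy |Δrow| = |Δcol|, so no pair attacks.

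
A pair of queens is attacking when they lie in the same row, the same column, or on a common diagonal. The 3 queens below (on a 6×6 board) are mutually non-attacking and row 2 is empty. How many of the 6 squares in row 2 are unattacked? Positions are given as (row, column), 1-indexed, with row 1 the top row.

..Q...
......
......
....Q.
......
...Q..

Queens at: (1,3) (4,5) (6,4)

(1,3) attacks row 2 at column 3 and diagonals 2, 4.
(4,5) attacks row 2 at column 5 and diagonals 3.
(6,4) attacks row 2 at column 4.
Attacked columns: {2, 3, 4, 5}. Safe: {1, 6}.

2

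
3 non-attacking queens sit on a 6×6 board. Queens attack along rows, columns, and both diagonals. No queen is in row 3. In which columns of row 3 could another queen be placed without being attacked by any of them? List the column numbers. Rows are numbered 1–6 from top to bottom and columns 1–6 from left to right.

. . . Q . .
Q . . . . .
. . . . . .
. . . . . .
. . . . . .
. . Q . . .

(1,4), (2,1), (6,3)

(1,4) attacks row 3 at column 4 and diagonals 2, 6.
(2,1) attacks row 3 at column 1 and diagonals 2.
(6,3) attacks row 3 at column 3 and diagonals 6.
Attacked columns: {1, 2, 3, 4, 6}. Safe: {5}.

columns 5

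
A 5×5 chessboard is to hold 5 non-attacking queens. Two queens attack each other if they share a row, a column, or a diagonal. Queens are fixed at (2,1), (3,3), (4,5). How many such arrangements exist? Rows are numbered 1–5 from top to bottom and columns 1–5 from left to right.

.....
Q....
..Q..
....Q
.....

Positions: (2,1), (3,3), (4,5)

1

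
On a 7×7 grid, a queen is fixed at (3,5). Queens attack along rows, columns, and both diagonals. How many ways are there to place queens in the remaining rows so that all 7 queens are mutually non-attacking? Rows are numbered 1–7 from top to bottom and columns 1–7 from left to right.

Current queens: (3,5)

Branch on row 1: col 1 → 1; col 2 → 1; col 4 → 2; col 6 → 2.
Sum: 1 + 1 + 2 + 2 = 6.

6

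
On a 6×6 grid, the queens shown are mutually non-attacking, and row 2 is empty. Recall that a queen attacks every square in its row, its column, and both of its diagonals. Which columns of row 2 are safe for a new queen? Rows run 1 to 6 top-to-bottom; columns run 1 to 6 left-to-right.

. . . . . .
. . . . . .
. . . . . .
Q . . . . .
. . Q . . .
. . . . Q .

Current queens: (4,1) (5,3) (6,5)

(4,1) attacks row 2 at column 1 and diagonals 3.
(5,3) attacks row 2 at column 3 and diagonals 6.
(6,5) attacks row 2 at column 5 and diagonals 1.
Attacked columns: {1, 3, 5, 6}. Safe: {2, 4}.

columns 2, 4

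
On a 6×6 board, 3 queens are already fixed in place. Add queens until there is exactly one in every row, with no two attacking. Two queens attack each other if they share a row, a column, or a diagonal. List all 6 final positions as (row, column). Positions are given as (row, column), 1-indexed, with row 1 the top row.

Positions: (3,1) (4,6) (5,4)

(1,5) (2,3) (3,1) (4,6) (5,4) (6,2)

Row 1: attacked by (3,1)→{1,3}; (4,6)→{3,6}; (5,4)→{4}. Safe: 2, 5. Place at column 5.
Row 2: attacked by (1,5)→{4,5,6}; (3,1)→{1,2}; (4,6)→{4,6}; (5,4)→{1,4}. Safe: 3. Place at column 3.
Row 6: attacked by (1,5)→{5}; (2,3)→{3}; (3,1)→{1,4}; (4,6)→{4,6}; (5,4)→{3,4,5}. Safe: 2. Place at column 2.
Columns [5, 3, 1, 6, 4, 2], r−c [-4, -1, 2, -2, 1, 4], r+c [6, 5, 4, 10, 9, 8] are all distinct, so no two queens attack.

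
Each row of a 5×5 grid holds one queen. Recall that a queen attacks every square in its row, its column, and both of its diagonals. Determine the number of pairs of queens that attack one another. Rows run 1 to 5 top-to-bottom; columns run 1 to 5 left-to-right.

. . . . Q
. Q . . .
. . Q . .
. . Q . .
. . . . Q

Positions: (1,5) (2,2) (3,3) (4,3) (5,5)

6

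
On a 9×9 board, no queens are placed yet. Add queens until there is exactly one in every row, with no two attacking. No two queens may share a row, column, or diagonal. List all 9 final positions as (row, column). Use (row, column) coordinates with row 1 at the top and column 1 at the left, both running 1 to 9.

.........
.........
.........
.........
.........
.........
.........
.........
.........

(1,9) (2,5) (3,1) (4,4) (5,6) (6,8) (7,2) (8,7) (9,3)

Row 1: Safe: 1, 2, 3, 4, 5, 6, 7, 8, 9. Place at column 9.
Row 2: attacked by (1,9)→{8,9}. Safe: 1, 2, 3, 4, 5, 6, 7. Place at column 5.
Row 3: attacked by (1,9)→{7,9}; (2,5)→{4,5,6}. Safe: 1, 2, 3, 8. Place at column 1.
Row 4: attacked by (1,9)→{6,9}; (2,5)→{3,5,7}; (3,1)→{1,2}. Safe: 4, 8. Place at column 4.
Row 5: attacked by (1,9)→{5,9}; (2,5)→{2,5,8}; (3,1)→{1,3}; (4,4)→{3,4,5}. Safe: 6, 7. Place at column 6.
Row 6: attacked by (1,9)→{4,9}; (2,5)→{1,5,9}; (3,1)→{1,4}; (4,4)→{2,4,6}; (5,6)→{5,6,7}. Safe: 3, 8. Place at column 8.
Row 7: attacked by (1,9)→{3,9}; (2,5)→{5}; (3,1)→{1,5}; (4,4)→{1,4,7}; (5,6)→{4,6,8}; (6,8)→{7,8,9}. Safe: 2. Place at column 2.
Row 8: attacked by (1,9)→{2,9}; (2,5)→{5}; (3,1)→{1,6}; (4,4)→{4,8}; (5,6)→{3,6,9}; (6,8)→{6,8}; (7,2)→{1,2,3}. Safe: 7. Place at column 7.
Row 9: attacked by (1,9)→{1,9}; (2,5)→{5}; (3,1)→{1,7}; (4,4)→{4,9}; (5,6)→{2,6}; (6,8)→{5,8}; (7,2)→{2,4}; (8,7)→{6,7,8}. Safe: 3. Place at column 3.
Columns [9, 5, 1, 4, 6, 8, 2, 7, 3], r−c [-8, -3, 2, 0, -1, -2, 5, 1, 6], r+c [10, 7, 4, 8, 11, 14, 9, 15, 12] are all distinct, so no two queens attack.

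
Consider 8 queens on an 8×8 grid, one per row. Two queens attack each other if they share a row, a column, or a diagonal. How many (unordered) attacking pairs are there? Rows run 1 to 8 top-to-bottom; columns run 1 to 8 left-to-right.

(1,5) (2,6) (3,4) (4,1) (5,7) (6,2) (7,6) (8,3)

3

Same column: (2,6)–(7,6) (column 6).
Same diagonal: (1,5)–(2,6) (|1−2| = |5−6| = 1); (2,6)–(6,2) (|2−6| = |6−2| = 4).
Total attacking pairs: 3.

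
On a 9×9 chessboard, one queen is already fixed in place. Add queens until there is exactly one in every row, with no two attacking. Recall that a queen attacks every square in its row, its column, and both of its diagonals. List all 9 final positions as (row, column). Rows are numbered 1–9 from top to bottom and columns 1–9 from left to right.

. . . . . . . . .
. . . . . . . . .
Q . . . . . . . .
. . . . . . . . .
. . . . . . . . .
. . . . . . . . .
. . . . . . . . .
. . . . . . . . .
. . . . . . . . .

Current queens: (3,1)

(1,7) (2,3) (3,1) (4,6) (5,8) (6,5) (7,2) (8,4) (9,9)

Row 1: attacked by (3,1)→{1,3}. Safe: 2, 4, 5, 6, 7, 8, 9. Place at column 7.
Row 2: attacked by (1,7)→{6,7,8}; (3,1)→{1,2}. Safe: 3, 4, 5, 9. Place at column 3.
Row 4: attacked by (1,7)→{4,7}; (2,3)→{1,3,5}; (3,1)→{1,2}. Safe: 6, 8, 9. Place at column 6.
Row 5: attacked by (1,7)→{3,7}; (2,3)→{3,6}; (3,1)→{1,3}; (4,6)→{5,6,7}. Safe: 2, 4, 8, 9. Place at column 8.
Row 6: attacked by (1,7)→{2,7}; (2,3)→{3,7}; (3,1)→{1,4}; (4,6)→{4,6,8}; (5,8)→{7,8,9}. Safe: 5. Place at column 5.
Row 7: attacked by (1,7)→{1,7}; (2,3)→{3,8}; (3,1)→{1,5}; (4,6)→{3,6,9}; (5,8)→{6,8}; (6,5)→{4,5,6}. Safe: 2. Place at column 2.
Row 8: attacked by (1,7)→{7}; (2,3)→{3,9}; (3,1)→{1,6}; (4,6)→{2,6}; (5,8)→{5,8}; (6,5)→{3,5,7}; (7,2)→{1,2,3}. Safe: 4. Place at column 4.
Row 9: attacked by (1,7)→{7}; (2,3)→{3}; (3,1)→{1,7}; (4,6)→{1,6}; (5,8)→{4,8}; (6,5)→{2,5,8}; (7,2)→{2,4}; (8,4)→{3,4,5}. Safe: 9. Place at column 9.
Columns [7, 3, 1, 6, 8, 5, 2, 4, 9], r−c [-6, -1, 2, -2, -3, 1, 5, 4, 0], r+c [8, 5, 4, 10, 13, 11, 9, 12, 18] are all distinct, so no two queens attack.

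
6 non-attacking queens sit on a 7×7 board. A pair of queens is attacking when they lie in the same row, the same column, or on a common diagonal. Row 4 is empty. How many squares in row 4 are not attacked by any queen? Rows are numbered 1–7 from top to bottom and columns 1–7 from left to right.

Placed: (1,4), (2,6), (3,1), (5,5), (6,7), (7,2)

(1,4) attacks row 4 at column 4 and diagonals 1, 7.
(2,6) attacks row 4 at column 6 and diagonals 4.
(3,1) attacks row 4 at column 1 and diagonals 2.
(5,5) attacks row 4 at column 5 and diagonals 4, 6.
(6,7) attacks row 4 at column 7 and diagonals 5.
(7,2) attacks row 4 at column 2 and diagonals 5.
Attacked columns: {1, 2, 4, 5, 6, 7}. Safe: {3}.

1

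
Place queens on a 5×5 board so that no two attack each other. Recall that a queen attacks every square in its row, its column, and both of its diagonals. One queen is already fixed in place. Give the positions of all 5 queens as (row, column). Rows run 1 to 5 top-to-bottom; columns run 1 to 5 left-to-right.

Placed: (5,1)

(1,4) (2,2) (3,5) (4,3) (5,1)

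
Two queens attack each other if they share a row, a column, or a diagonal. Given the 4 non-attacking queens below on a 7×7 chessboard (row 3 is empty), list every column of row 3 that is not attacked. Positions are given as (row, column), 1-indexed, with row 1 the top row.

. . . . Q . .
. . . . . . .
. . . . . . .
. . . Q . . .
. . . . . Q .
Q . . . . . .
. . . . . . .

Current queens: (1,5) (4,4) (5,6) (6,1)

(1,5) attacks row 3 at column 5 and diagonals 3, 7.
(4,4) attacks row 3 at column 4 and diagonals 3, 5.
(5,6) attacks row 3 at column 6 and diagonals 4.
(6,1) attacks row 3 at column 1 and diagonals 4.
Attacked columns: {1, 3, 4, 5, 6, 7}. Safe: {2}.

columns 2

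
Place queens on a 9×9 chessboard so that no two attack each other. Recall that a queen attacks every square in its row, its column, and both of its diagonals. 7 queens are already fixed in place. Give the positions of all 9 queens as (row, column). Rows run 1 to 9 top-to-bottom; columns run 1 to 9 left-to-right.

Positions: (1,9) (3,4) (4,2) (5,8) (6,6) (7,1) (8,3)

(1,9) (2,7) (3,4) (4,2) (5,8) (6,6) (7,1) (8,3) (9,5)

Row 2: attacked by (1,9)→{8,9}; (3,4)→{3,4,5}; (4,2)→{2,4}; (5,8)→{5,8}; (6,6)→{2,6}; (7,1)→{1,6}; (8,3)→{3,9}. Safe: 7. Place at column 7.
Row 9: attacked by (1,9)→{1,9}; (2,7)→{7}; (3,4)→{4}; (4,2)→{2,7}; (5,8)→{4,8}; (6,6)→{3,6,9}; (7,1)→{1,3}; (8,3)→{2,3,4}. Safe: 5. Place at column 5.
Columns [9, 7, 4, 2, 8, 6, 1, 3, 5], r−c [-8, -5, -1, 2, -3, 0, 6, 5, 4], r+c [10, 9, 7, 6, 13, 12, 8, 11, 14] are all distinct, so no two queens attack.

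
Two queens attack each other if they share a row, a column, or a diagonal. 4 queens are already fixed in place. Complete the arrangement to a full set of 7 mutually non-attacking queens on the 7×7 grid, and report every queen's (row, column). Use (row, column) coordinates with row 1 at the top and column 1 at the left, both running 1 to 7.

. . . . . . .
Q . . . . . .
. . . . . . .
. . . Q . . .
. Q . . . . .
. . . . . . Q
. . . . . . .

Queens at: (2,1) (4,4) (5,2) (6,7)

(1,5) (2,1) (3,6) (4,4) (5,2) (6,7) (7,3)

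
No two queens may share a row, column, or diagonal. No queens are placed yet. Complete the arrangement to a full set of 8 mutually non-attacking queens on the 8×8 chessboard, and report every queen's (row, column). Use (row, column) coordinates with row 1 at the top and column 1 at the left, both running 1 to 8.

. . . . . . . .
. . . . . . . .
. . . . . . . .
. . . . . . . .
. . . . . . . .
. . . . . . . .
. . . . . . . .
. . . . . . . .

Row 1: Safe: 1, 2, 3, 4, 5, 6, 7, 8. Place at column 1.
Row 2: attacked by (1,1)→{1,2}. Safe: 3, 4, 5, 6, 7, 8. Place at column 6.
Row 3: attacked by (1,1)→{1,3}; (2,6)→{5,6,7}. Safe: 2, 4, 8. Place at column 8.
Row 4: attacked by (1,1)→{1,4}; (2,6)→{4,6,8}; (3,8)→{7,8}. Safe: 2, 3, 5. Place at column 3.
Row 5: attacked by (1,1)→{1,5}; (2,6)→{3,6}; (3,8)→{6,8}; (4,3)→{2,3,4}. Safe: 7. Place at column 7.
Row 6: attacked by (1,1)→{1,6}; (2,6)→{2,6}; (3,8)→{5,8}; (4,3)→{1,3,5}; (5,7)→{6,7,8}. Safe: 4. Place at column 4.
Row 7: attacked by (1,1)→{1,7}; (2,6)→{1,6}; (3,8)→{4,8}; (4,3)→{3,6}; (5,7)→{5,7}; (6,4)→{3,4,5}. Safe: 2. Place at column 2.
Row 8: attacked by (1,1)→{1,8}; (2,6)→{6}; (3,8)→{3,8}; (4,3)→{3,7}; (5,7)→{4,7}; (6,4)→{2,4,6}; (7,2)→{1,2,3}. Safe: 5. Place at column 5.
Columns [1, 6, 8, 3, 7, 4, 2, 5], r−c [0, -4, -5, 1, -2, 2, 5, 3], r+c [2, 8, 11, 7, 12, 10, 9, 13] are all distinct, so no two queens attack.

(1,1) (2,6) (3,8) (4,3) (5,7) (6,4) (7,2) (8,5)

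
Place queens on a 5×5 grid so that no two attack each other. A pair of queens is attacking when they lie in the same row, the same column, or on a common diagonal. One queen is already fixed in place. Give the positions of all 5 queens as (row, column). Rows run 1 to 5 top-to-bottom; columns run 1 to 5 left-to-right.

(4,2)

Row 1: attacked by (4,2)→{2,5}. Safe: 1, 3, 4. Place at column 1.
Row 2: attacked by (1,1)→{1,2}; (4,2)→{2,4}. Safe: 3, 5. Place at column 3.
Row 3: attacked by (1,1)→{1,3}; (2,3)→{2,3,4}; (4,2)→{1,2,3}. Safe: 5. Place at column 5.
Row 5: attacked by (1,1)→{1,5}; (2,3)→{3}; (3,5)→{3,5}; (4,2)→{1,2,3}. Safe: 4. Place at column 4.
Columns [1, 3, 5, 2, 4], r−c [0, -1, -2, 2, 1], r+c [2, 5, 8, 6, 9] are all distinct, so no two queens attack.

(1,1) (2,3) (3,5) (4,2) (5,4)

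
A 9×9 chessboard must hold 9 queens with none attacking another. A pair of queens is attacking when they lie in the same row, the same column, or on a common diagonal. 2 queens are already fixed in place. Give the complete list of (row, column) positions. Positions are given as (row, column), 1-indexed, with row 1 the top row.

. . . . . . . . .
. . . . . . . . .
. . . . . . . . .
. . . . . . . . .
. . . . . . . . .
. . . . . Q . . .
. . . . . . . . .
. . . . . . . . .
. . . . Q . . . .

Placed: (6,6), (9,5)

(1,4) (2,1) (3,7) (4,9) (5,2) (6,6) (7,8) (8,3) (9,5)

Row 1: attacked by (6,6)→{1,6}; (9,5)→{5}. Safe: 2, 3, 4, 7, 8, 9. Place at column 4.
Row 2: attacked by (1,4)→{3,4,5}; (6,6)→{2,6}; (9,5)→{5}. Safe: 1, 7, 8, 9. Place at column 1.
Row 3: attacked by (1,4)→{2,4,6}; (2,1)→{1,2}; (6,6)→{3,6,9}; (9,5)→{5}. Safe: 7, 8. Place at column 7.
Row 4: attacked by (1,4)→{1,4,7}; (2,1)→{1,3}; (3,7)→{6,7,8}; (6,6)→{4,6,8}; (9,5)→{5}. Safe: 2, 9. Place at column 9.
Row 5: attacked by (1,4)→{4,8}; (2,1)→{1,4}; (3,7)→{5,7,9}; (4,9)→{8,9}; (6,6)→{5,6,7}; (9,5)→{1,5,9}. Safe: 2, 3. Place at column 2.
Row 7: attacked by (1,4)→{4}; (2,1)→{1,6}; (3,7)→{3,7}; (4,9)→{6,9}; (5,2)→{2,4}; (6,6)→{5,6,7}; (9,5)→{3,5,7}. Safe: 8. Place at column 8.
Row 8: attacked by (1,4)→{4}; (2,1)→{1,7}; (3,7)→{2,7}; (4,9)→{5,9}; (5,2)→{2,5}; (6,6)→{4,6,8}; (7,8)→{7,8,9}; (9,5)→{4,5,6}. Safe: 3. Place at column 3.
Columns [4, 1, 7, 9, 2, 6, 8, 3, 5], r−c [-3, 1, -4, -5, 3, 0, -1, 5, 4], r+c [5, 3, 10, 13, 7, 12, 15, 11, 14] are all distinct, so no two queens attack.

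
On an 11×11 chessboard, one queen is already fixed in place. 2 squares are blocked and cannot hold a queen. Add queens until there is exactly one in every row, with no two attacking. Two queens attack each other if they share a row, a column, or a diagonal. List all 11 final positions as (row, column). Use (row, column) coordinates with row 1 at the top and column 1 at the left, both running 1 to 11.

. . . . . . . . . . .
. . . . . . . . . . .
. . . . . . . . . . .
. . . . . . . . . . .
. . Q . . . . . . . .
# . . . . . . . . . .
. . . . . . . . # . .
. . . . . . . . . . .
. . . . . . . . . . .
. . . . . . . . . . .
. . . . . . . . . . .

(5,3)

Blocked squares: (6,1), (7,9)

Row 1: attacked by (5,3)→{3,7}. Safe: 1, 2, 4, 5, 6, 8, 9, 10, 11. Place at column 1.
Row 2: attacked by (1,1)→{1,2}; (5,3)→{3,6}. Safe: 4, 5, 7, 8, 9, 10, 11. Place at column 4.
Row 3: attacked by (1,1)→{1,3}; (2,4)→{3,4,5}; (5,3)→{1,3,5}. Safe: 2, 6, 7, 8, 9, 10, 11. Place at column 6.
Row 4: attacked by (1,1)→{1,4}; (2,4)→{2,4,6}; (3,6)→{5,6,7}; (5,3)→{2,3,4}. Safe: 8, 9, 10, 11. Place at column 10.
Row 6: attacked by (1,1)→{1,6}; (2,4)→{4,8}; (3,6)→{3,6,9}; (4,10)→{8,10}; (5,3)→{2,3,4}. Blocked: 1. Safe: 5, 7, 11. Place at column 11.
Row 7: attacked by (1,1)→{1,7}; (2,4)→{4,9}; (3,6)→{2,6,10}; (4,10)→{7,10}; (5,3)→{1,3,5}; (6,11)→{10,11}. Blocked: 9. Safe: 8. Place at column 8.
Row 8: attacked by (1,1)→{1,8}; (2,4)→{4,10}; (3,6)→{1,6,11}; (4,10)→{6,10}; (5,3)→{3,6}; (6,11)→{9,11}; (7,8)→{7,8,9}. Safe: 2, 5. Place at column 5.
Row 9: attacked by (1,1)→{1,9}; (2,4)→{4,11}; (3,6)→{6}; (4,10)→{5,10}; (5,3)→{3,7}; (6,11)→{8,11}; (7,8)→{6,8,10}; (8,5)→{4,5,6}. Safe: 2. Place at column 2.
Row 10: attacked by (1,1)→{1,10}; (2,4)→{4}; (3,6)→{6}; (4,10)→{4,10}; (5,3)→{3,8}; (6,11)→{7,11}; (7,8)→{5,8,11}; (8,5)→{3,5,7}; (9,2)→{1,2,3}. Safe: 9. Place at column 9.
Row 11: attacked by (1,1)→{1,11}; (2,4)→{4}; (3,6)→{6}; (4,10)→{3,10}; (5,3)→{3,9}; (6,11)→{6,11}; (7,8)→{4,8}; (8,5)→{2,5,8}; (9,2)→{2,4}; (10,9)→{8,9,10}. Safe: 7. Place at column 7.
Columns [1, 4, 6, 10, 3, 11, 8, 5, 2, 9, 7], r−c [0, -2, -3, -6, 2, -5, -1, 3, 7, 1, 4], r+c [2, 6, 9, 14, 8, 17, 15, 13, 11, 19, 18] are all distinct, so no two queens attack.

(1,1) (2,4) (3,6) (4,10) (5,3) (6,11) (7,8) (8,5) (9,2) (10,9) (11,7)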